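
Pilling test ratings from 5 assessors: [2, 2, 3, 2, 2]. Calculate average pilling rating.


Formula: Mean = sum / count
Sum = 2 + 2 + 3 + 2 + 2 = 11
Mean = 11 / 5 = 2.2

2.2


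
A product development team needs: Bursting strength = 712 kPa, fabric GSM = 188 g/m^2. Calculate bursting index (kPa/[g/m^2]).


Formula: Bursting Index = Bursting Strength / Fabric GSM
BI = 712 kPa / 188 g/m^2
BI = 3.787 kPa/(g/m^2)

3.787 kPa/(g/m^2)


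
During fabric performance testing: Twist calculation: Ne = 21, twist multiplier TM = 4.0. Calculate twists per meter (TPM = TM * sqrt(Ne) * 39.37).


Formula: TPM = TM * sqrt(Ne) * 39.37
Step 1: sqrt(Ne) = sqrt(21) = 4.5826
Step 2: TM * sqrt(Ne) = 4.0 * 4.5826 = 18.3304
Step 3: TPM = 18.3304 * 39.37 = 722 twists/m

722 twists/m


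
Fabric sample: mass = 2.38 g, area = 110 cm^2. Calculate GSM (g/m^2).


Formula: GSM = mass_g / area_m2
Step 1: Convert area: 110 cm^2 = 110 / 10000 = 0.011 m^2
Step 2: GSM = 2.38 g / 0.011 m^2 = 216.4 g/m^2

216.4 g/m^2


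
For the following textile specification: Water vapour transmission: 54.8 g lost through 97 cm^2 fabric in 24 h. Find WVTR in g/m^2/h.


Formula: WVTR = mass_loss / (area * time)
Step 1: Convert area: 97 cm^2 = 0.0097 m^2
Step 2: WVTR = 54.8 g / (0.0097 m^2 * 24 h)
Step 3: WVTR = 54.8 / 0.2328 = 235.4 g/m^2/h

235.4 g/m^2/h


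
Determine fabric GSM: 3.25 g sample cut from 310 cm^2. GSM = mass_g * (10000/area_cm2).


Formula: GSM = mass_g / area_m2
Step 1: Convert area: 310 cm^2 = 310 / 10000 = 0.031 m^2
Step 2: GSM = 3.25 g / 0.031 m^2 = 104.8 g/m^2

104.8 g/m^2


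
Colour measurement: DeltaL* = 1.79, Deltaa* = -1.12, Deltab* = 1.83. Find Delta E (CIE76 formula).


Formula: Delta E = sqrt(dL*^2 + da*^2 + db*^2)
Step 1: dL*^2 = 1.79^2 = 3.2041
Step 2: da*^2 = (-1.12)^2 = 1.2544
Step 3: db*^2 = 1.83^2 = 3.3489
Step 4: Sum = 3.2041 + 1.2544 + 3.3489 = 7.8074
Step 5: Delta E = sqrt(7.8074) = 2.79

2.79 Delta E


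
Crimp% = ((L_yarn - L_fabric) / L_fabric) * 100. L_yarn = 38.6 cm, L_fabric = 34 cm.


Formula: Crimp% = ((L_yarn - L_fabric) / L_fabric) * 100
Step 1: Extension = 38.6 - 34 = 4.6 cm
Step 2: Crimp% = (4.6 / 34) * 100
Step 3: Crimp% = 0.135294 * 100 = 13.5294% ≈ 13.5%

13.5%


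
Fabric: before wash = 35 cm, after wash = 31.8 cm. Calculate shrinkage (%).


Formula: Shrinkage% = ((L_before - L_after) / L_before) * 100
Step 1: Shrinkage = 35 - 31.8 = 3.2 cm
Step 2: Shrinkage% = (3.2 / 35) * 100
Step 3: Shrinkage% = 0.091429 * 100 = 9.1429% ≈ 9.1%

9.1%


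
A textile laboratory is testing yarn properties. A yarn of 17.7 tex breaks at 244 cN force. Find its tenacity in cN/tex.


Formula: Tenacity = Breaking force / Linear density
Tenacity = 244 cN / 17.7 tex
Tenacity = 13.79 cN/tex

13.79 cN/tex


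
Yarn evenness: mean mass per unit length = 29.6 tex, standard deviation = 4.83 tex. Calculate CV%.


Formula: CV% = (standard deviation / mean) * 100
Step 1: Ratio = 4.83 / 29.6 = 0.163176
Step 2: CV% = 0.163176 * 100 = 16.3176% ≈ 16.3%

16.3%


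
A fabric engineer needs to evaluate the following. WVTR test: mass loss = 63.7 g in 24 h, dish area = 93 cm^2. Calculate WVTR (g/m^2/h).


Formula: WVTR = mass_loss / (area * time)
Step 1: Convert area: 93 cm^2 = 0.0093 m^2
Step 2: WVTR = 63.7 g / (0.0093 m^2 * 24 h)
Step 3: WVTR = 63.7 / 0.2232 = 285.4 g/m^2/h

285.4 g/m^2/h


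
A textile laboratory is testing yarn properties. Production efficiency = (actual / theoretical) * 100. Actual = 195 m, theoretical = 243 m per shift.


Formula: Efficiency% = (Actual output / Theoretical output) * 100
Efficiency% = (195 / 243) * 100
Efficiency% = 0.802469 * 100 = 80.2469% ≈ 80.2%

80.2%


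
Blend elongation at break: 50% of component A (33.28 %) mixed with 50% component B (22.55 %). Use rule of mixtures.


Formula: Blend property = (fraction_A * property_A) + (fraction_B * property_B)
Step 1: Contribution A = 50/100 * 33.28 % = 16.64 %
Step 2: Contribution B = 50/100 * 22.55 % = 11.275 %
Step 3: Blend elongation at break = 16.64 + 11.275 = 27.915 %

27.915 %


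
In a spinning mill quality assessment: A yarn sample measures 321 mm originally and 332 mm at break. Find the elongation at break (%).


Formula: Elongation (%) = ((L_break - L0) / L0) * 100
Step 1: Extension = 332 - 321 = 11 mm
Step 2: Elongation = (11 / 321) * 100
Step 3: Elongation = 0.034268 * 100 = 3.4268% ≈ 3.4%

3.4%


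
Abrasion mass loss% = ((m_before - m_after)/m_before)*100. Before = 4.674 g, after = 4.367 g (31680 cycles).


Formula: Mass loss% = ((m_before - m_after) / m_before) * 100
Step 1: Mass loss = 4.674 - 4.367 = 0.307 g
Step 2: Ratio = 0.307 / 4.674 = 0.0656825
Step 3: Mass loss% = 0.0656825 * 100 = 6.56825% ≈ 6.57%

6.57%


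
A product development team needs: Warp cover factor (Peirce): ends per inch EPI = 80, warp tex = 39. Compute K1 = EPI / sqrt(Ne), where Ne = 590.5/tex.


Formula: K1 = EPI / sqrt(Ne), with Ne = 590.5 / tex_warp
Step 1: Ne = 590.5 / 39 = 15.141
Step 2: sqrt(Ne) = sqrt(15.141) = 3.8911
Step 3: K1 = 80 / 3.8911 = 20.6

20.6


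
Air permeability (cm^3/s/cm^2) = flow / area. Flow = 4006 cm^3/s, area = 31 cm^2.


Formula: Air Permeability = Airflow / Test Area
AP = 4006 cm^3/s / 31 cm^2
AP = 129.2 cm^3/s/cm^2

129.2 cm^3/s/cm^2


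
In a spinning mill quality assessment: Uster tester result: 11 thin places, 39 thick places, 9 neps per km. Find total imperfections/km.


Formula: Total = thin places + thick places + neps
Total = 11 + 39 + 9
Total = 59 imperfections/km

59 imperfections/km


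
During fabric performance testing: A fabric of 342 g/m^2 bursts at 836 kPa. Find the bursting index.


Formula: Bursting Index = Bursting Strength / Fabric GSM
BI = 836 kPa / 342 g/m^2
BI = 2.444 kPa/(g/m^2)

2.444 kPa/(g/m^2)


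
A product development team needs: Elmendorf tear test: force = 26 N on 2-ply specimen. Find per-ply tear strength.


Formula: Per-ply strength = Total force / Number of plies
Per-ply = 26 N / 2
Per-ply = 13 N

13 N


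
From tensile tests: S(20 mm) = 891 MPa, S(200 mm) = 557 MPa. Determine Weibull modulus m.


Formula: m = ln(L1/L2) / ln(S2/S1)
Step 1: ln(L1/L2) = ln(20/200) = -2.30259
Step 2: S2/S1 = 557/891 = 0.62514
Step 3: ln(S2/S1) = ln(0.62514) = -0.46978
Step 4: m = -2.30259 / -0.46978 = 4.90

4.90 (Weibull m)


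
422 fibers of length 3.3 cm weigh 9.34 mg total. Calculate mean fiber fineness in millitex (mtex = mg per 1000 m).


Formula: fineness (mtex) = mass (mg) / total length (km) = (mass_mg / total_length_m) * 1000
Step 1: Convert fiber length: 3.3 cm = 0.033 m
Step 2: Total fiber length = 422 * 0.033 = 13.926 m
Step 3: Linear density = 9.34 mg / 13.926 m = 0.6707 mg/m
Step 4: fineness = 0.6707 * 1000 = 670.7 mtex

670.7 mtex


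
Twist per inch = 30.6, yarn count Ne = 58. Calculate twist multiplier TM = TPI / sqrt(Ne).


Formula: TM = TPI / sqrt(Ne)
Step 1: sqrt(Ne) = sqrt(58) = 7.6158
Step 2: TM = 30.6 / 7.6158 = 4.02

4.02 TM


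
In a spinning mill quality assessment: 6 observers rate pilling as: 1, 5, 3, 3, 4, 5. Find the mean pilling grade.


Formula: Mean = sum / count
Sum = 1 + 5 + 3 + 3 + 4 + 5 = 21
Mean = 21 / 6 = 3.5

3.5


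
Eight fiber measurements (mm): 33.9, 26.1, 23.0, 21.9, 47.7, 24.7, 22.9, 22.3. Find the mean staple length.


Formula: Mean = sum of lengths / count
Sum = 33.9 + 26.1 + 23.0 + 21.9 + 47.7 + 24.7 + 22.9 + 22.3
Sum = 222.5 mm
Mean = 222.5 / 8 = 27.81 mm

27.81 mm


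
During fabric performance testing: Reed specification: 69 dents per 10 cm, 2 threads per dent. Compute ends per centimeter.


Formula: EPC = (dents per 10 cm * ends per dent) / 10
Step 1: Total ends per 10 cm = 69 * 2 = 138
Step 2: EPC = 138 / 10 = 13.8 ends/cm

13.8 ends/cm


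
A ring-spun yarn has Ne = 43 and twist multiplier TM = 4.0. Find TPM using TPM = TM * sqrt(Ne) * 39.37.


Formula: TPM = TM * sqrt(Ne) * 39.37
Step 1: sqrt(Ne) = sqrt(43) = 6.5574
Step 2: TM * sqrt(Ne) = 4.0 * 6.5574 = 26.2296
Step 3: TPM = 26.2296 * 39.37 = 1033 twists/m

1033 twists/m


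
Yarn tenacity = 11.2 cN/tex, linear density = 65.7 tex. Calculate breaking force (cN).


Formula: Breaking force = Tenacity * Linear density
F = 11.2 cN/tex * 65.7 tex
F = 735.84 cN

735.84 cN


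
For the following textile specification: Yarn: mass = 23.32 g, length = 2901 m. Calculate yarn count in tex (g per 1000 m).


Formula: Tex = (mass_g / length_m) * 1000
Substituting: Tex = (23.32 / 2901) * 1000
Intermediate: 23.32 / 2901 = 0.00803861 g/m
Tex = 0.00803861 * 1000 = 8.04 tex

8.04 tex


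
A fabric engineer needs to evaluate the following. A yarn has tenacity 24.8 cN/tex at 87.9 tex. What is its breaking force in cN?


Formula: Breaking force = Tenacity * Linear density
F = 24.8 cN/tex * 87.9 tex
F = 2179.92 cN

2179.92 cN


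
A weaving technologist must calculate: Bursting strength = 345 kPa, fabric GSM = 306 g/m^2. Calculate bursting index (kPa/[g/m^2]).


Formula: Bursting Index = Bursting Strength / Fabric GSM
BI = 345 kPa / 306 g/m^2
BI = 1.127 kPa/(g/m^2)

1.127 kPa/(g/m^2)


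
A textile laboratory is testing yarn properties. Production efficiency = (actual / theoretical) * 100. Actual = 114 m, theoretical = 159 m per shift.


Formula: Efficiency% = (Actual output / Theoretical output) * 100
Efficiency% = (114 / 159) * 100
Efficiency% = 0.716981 * 100 = 71.6981% ≈ 71.7%

71.7%


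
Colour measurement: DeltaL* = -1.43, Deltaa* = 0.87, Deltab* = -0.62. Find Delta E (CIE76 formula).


Formula: Delta E = sqrt(dL*^2 + da*^2 + db*^2)
Step 1: dL*^2 = (-1.43)^2 = 2.0449
Step 2: da*^2 = 0.87^2 = 0.7569
Step 3: db*^2 = (-0.62)^2 = 0.3844
Step 4: Sum = 2.0449 + 0.7569 + 0.3844 = 3.1862
Step 5: Delta E = sqrt(3.1862) = 1.78

1.78 Delta E


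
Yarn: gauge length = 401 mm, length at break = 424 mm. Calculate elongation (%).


Formula: Elongation (%) = ((L_break - L0) / L0) * 100
Step 1: Extension = 424 - 401 = 23 mm
Step 2: Elongation = (23 / 401) * 100
Step 3: Elongation = 0.057357 * 100 = 5.7357% ≈ 5.7%

5.7%


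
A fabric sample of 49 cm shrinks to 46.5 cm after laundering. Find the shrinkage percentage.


Formula: Shrinkage% = ((L_before - L_after) / L_before) * 100
Step 1: Shrinkage = 49 - 46.5 = 2.5 cm
Step 2: Shrinkage% = (2.5 / 49) * 100
Step 3: Shrinkage% = 0.05102 * 100 = 5.102% ≈ 5.1%

5.1%


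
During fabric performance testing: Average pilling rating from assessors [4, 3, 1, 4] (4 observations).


Formula: Mean = sum / count
Sum = 4 + 3 + 1 + 4 = 12
Mean = 12 / 4 = 3.0

3.0


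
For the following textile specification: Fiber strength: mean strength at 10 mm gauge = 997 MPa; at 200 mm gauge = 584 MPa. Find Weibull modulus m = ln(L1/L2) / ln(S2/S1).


Formula: m = ln(L1/L2) / ln(S2/S1)
Step 1: ln(L1/L2) = ln(10/200) = -2.99573
Step 2: S2/S1 = 584/997 = 0.58576
Step 3: ln(S2/S1) = ln(0.58576) = -0.53485
Step 4: m = -2.99573 / -0.53485 = 5.60

5.60 (Weibull m)


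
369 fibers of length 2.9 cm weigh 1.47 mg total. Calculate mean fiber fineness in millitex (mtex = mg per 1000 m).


Formula: fineness (mtex) = mass (mg) / total length (km) = (mass_mg / total_length_m) * 1000
Step 1: Convert fiber length: 2.9 cm = 0.029 m
Step 2: Total fiber length = 369 * 0.029 = 10.701 m
Step 3: Linear density = 1.47 mg / 10.701 m = 0.1374 mg/m
Step 4: fineness = 0.1374 * 1000 = 137.4 mtex

137.4 mtex


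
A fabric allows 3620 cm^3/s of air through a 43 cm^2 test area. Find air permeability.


Formula: Air Permeability = Airflow / Test Area
AP = 3620 cm^3/s / 43 cm^2
AP = 84.2 cm^3/s/cm^2

84.2 cm^3/s/cm^2


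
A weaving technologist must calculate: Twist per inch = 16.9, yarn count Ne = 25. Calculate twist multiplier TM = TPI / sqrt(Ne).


Formula: TM = TPI / sqrt(Ne)
Step 1: sqrt(Ne) = sqrt(25) = 5
Step 2: TM = 16.9 / 5 = 3.38

3.38 TM


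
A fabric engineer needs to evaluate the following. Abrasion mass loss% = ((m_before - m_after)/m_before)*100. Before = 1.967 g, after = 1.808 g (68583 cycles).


Formula: Mass loss% = ((m_before - m_after) / m_before) * 100
Step 1: Mass loss = 1.967 - 1.808 = 0.159 g
Step 2: Ratio = 0.159 / 1.967 = 0.0808338
Step 3: Mass loss% = 0.0808338 * 100 = 8.08338% ≈ 8.08%

8.08%


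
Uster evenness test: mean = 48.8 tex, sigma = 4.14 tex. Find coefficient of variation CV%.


Formula: CV% = (standard deviation / mean) * 100
Step 1: Ratio = 4.14 / 48.8 = 0.084836
Step 2: CV% = 0.084836 * 100 = 8.4836% ≈ 8.5%

8.5%


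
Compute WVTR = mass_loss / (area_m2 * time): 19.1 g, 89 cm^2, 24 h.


Formula: WVTR = mass_loss / (area * time)
Step 1: Convert area: 89 cm^2 = 0.0089 m^2
Step 2: WVTR = 19.1 g / (0.0089 m^2 * 24 h)
Step 3: WVTR = 19.1 / 0.2136 = 89.4 g/m^2/h

89.4 g/m^2/h


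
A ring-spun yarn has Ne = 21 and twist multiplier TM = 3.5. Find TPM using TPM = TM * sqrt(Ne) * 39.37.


Formula: TPM = TM * sqrt(Ne) * 39.37
Step 1: sqrt(Ne) = sqrt(21) = 4.5826
Step 2: TM * sqrt(Ne) = 3.5 * 4.5826 = 16.0391
Step 3: TPM = 16.0391 * 39.37 = 631 twists/m

631 twists/m


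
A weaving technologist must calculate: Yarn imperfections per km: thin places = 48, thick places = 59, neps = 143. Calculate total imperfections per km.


Formula: Total = thin places + thick places + neps
Total = 48 + 59 + 143
Total = 250 imperfections/km

250 imperfections/km


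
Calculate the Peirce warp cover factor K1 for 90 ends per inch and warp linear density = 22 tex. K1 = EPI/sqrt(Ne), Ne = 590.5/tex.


Formula: K1 = EPI / sqrt(Ne), with Ne = 590.5 / tex_warp
Step 1: Ne = 590.5 / 22 = 26.841
Step 2: sqrt(Ne) = sqrt(26.841) = 5.1808
Step 3: K1 = 90 / 5.1808 = 17.4

17.4


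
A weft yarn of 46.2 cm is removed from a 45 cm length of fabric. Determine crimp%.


Formula: Crimp% = ((L_yarn - L_fabric) / L_fabric) * 100
Step 1: Extension = 46.2 - 45 = 1.2 cm
Step 2: Crimp% = (1.2 / 45) * 100
Step 3: Crimp% = 0.026667 * 100 = 2.6667% ≈ 2.7%

2.7%


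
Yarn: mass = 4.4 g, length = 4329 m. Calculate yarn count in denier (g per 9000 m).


Formula: den = (mass_g / length_m) * 9000
Substituting: den = (4.4 / 4329) * 9000
Intermediate: 4.4 / 4329 = 0.0010164 g/m
den = 0.0010164 * 9000 = 9.1 denier

9.1 denier


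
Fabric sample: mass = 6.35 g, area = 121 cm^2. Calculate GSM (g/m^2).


Formula: GSM = mass_g / area_m2
Step 1: Convert area: 121 cm^2 = 121 / 10000 = 0.0121 m^2
Step 2: GSM = 6.35 g / 0.0121 m^2 = 524.8 g/m^2

524.8 g/m^2


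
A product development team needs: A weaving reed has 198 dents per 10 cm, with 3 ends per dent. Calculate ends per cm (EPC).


Formula: EPC = (dents per 10 cm * ends per dent) / 10
Step 1: Total ends per 10 cm = 198 * 3 = 594
Step 2: EPC = 594 / 10 = 59.4 ends/cm

59.4 ends/cm


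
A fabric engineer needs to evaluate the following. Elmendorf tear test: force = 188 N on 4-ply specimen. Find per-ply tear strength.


Formula: Per-ply strength = Total force / Number of plies
Per-ply = 188 N / 4
Per-ply = 47 N

47 N


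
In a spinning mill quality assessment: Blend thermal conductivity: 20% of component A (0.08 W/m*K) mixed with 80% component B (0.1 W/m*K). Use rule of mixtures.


Formula: Blend property = (fraction_A * property_A) + (fraction_B * property_B)
Step 1: Contribution A = 20/100 * 0.08 W/m*K = 0.016 W/m*K
Step 2: Contribution B = 80/100 * 0.1 W/m*K = 0.08 W/m*K
Step 3: Blend thermal conductivity = 0.016 + 0.08 = 0.096 W/m*K

0.096 W/m*K


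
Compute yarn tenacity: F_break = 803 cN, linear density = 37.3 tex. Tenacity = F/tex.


Formula: Tenacity = Breaking force / Linear density
Tenacity = 803 cN / 37.3 tex
Tenacity = 21.53 cN/tex

21.53 cN/tex


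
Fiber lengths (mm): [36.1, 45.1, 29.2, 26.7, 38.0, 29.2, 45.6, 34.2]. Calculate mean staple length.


Formula: Mean = sum of lengths / count
Sum = 36.1 + 45.1 + 29.2 + 26.7 + 38.0 + 29.2 + 45.6 + 34.2
Sum = 284.1 mm
Mean = 284.1 / 8 = 35.51 mm

35.51 mm


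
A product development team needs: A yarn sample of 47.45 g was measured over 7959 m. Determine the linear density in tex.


Formula: Tex = (mass_g / length_m) * 1000
Substituting: Tex = (47.45 / 7959) * 1000
Intermediate: 47.45 / 7959 = 0.0059618 g/m
Tex = 0.0059618 * 1000 = 5.96 tex

5.96 tex


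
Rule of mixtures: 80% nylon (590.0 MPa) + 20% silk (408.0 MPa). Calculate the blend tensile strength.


Formula: Blend property = (fraction_A * property_A) + (fraction_B * property_B)
Step 1: Contribution A = 80/100 * 590.0 MPa = 472.0 MPa
Step 2: Contribution B = 20/100 * 408.0 MPa = 81.6 MPa
Step 3: Blend tensile strength = 472.0 + 81.6 = 553.6 MPa

553.6 MPa


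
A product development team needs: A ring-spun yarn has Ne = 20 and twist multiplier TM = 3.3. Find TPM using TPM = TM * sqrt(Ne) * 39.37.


Formula: TPM = TM * sqrt(Ne) * 39.37
Step 1: sqrt(Ne) = sqrt(20) = 4.4721
Step 2: TM * sqrt(Ne) = 3.3 * 4.4721 = 14.7579
Step 3: TPM = 14.7579 * 39.37 = 581 twists/m

581 twists/m


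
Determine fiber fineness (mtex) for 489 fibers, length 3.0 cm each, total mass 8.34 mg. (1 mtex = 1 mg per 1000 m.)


Formula: fineness (mtex) = mass (mg) / total length (km) = (mass_mg / total_length_m) * 1000
Step 1: Convert fiber length: 3.0 cm = 0.03 m
Step 2: Total fiber length = 489 * 0.03 = 14.67 m
Step 3: Linear density = 8.34 mg / 14.67 m = 0.5685 mg/m
Step 4: fineness = 0.5685 * 1000 = 568.5 mtex

568.5 mtex


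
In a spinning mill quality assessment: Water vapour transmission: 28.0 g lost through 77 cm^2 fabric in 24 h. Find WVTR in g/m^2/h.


Formula: WVTR = mass_loss / (area * time)
Step 1: Convert area: 77 cm^2 = 0.0077 m^2
Step 2: WVTR = 28.0 g / (0.0077 m^2 * 24 h)
Step 3: WVTR = 28.0 / 0.1848 = 151.5 g/m^2/h

151.5 g/m^2/h


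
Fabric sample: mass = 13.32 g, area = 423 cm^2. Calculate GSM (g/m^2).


Formula: GSM = mass_g / area_m2
Step 1: Convert area: 423 cm^2 = 423 / 10000 = 0.0423 m^2
Step 2: GSM = 13.32 g / 0.0423 m^2 = 314.9 g/m^2

314.9 g/m^2


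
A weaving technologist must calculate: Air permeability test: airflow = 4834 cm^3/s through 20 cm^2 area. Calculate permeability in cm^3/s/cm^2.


Formula: Air Permeability = Airflow / Test Area
AP = 4834 cm^3/s / 20 cm^2
AP = 241.7 cm^3/s/cm^2

241.7 cm^3/s/cm^2


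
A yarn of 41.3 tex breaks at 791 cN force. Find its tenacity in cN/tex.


Formula: Tenacity = Breaking force / Linear density
Tenacity = 791 cN / 41.3 tex
Tenacity = 19.15 cN/tex

19.15 cN/tex


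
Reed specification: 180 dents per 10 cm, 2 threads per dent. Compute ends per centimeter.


Formula: EPC = (dents per 10 cm * ends per dent) / 10
Step 1: Total ends per 10 cm = 180 * 2 = 360
Step 2: EPC = 360 / 10 = 36.0 ends/cm

36.0 ends/cm


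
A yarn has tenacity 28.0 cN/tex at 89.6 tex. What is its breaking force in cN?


Formula: Breaking force = Tenacity * Linear density
F = 28.0 cN/tex * 89.6 tex
F = 2508.80 cN

2508.80 cN


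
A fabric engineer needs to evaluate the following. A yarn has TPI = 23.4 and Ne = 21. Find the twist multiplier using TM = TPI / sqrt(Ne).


Formula: TM = TPI / sqrt(Ne)
Step 1: sqrt(Ne) = sqrt(21) = 4.5826
Step 2: TM = 23.4 / 4.5826 = 5.11

5.11 TM


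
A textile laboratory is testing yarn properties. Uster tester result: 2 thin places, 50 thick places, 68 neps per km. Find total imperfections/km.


Formula: Total = thin places + thick places + neps
Total = 2 + 50 + 68
Total = 120 imperfections/km

120 imperfections/km


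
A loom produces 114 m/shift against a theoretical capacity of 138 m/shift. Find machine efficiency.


Formula: Efficiency% = (Actual output / Theoretical output) * 100
Efficiency% = (114 / 138) * 100
Efficiency% = 0.826087 * 100 = 82.6087% ≈ 82.6%

82.6%


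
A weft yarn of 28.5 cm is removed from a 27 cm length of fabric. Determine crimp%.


Formula: Crimp% = ((L_yarn - L_fabric) / L_fabric) * 100
Step 1: Extension = 28.5 - 27 = 1.5 cm
Step 2: Crimp% = (1.5 / 27) * 100
Step 3: Crimp% = 0.055556 * 100 = 5.5556% ≈ 5.6%

5.6%


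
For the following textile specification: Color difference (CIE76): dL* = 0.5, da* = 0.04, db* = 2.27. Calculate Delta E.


Formula: Delta E = sqrt(dL*^2 + da*^2 + db*^2)
Step 1: dL*^2 = 0.5^2 = 0.25
Step 2: da*^2 = 0.04^2 = 0.0016
Step 3: db*^2 = 2.27^2 = 5.1529
Step 4: Sum = 0.25 + 0.0016 + 5.1529 = 5.4045
Step 5: Delta E = sqrt(5.4045) = 2.32

2.32 Delta E


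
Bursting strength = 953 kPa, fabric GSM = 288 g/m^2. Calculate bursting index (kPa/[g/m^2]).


Formula: Bursting Index = Bursting Strength / Fabric GSM
BI = 953 kPa / 288 g/m^2
BI = 3.309 kPa/(g/m^2)

3.309 kPa/(g/m^2)


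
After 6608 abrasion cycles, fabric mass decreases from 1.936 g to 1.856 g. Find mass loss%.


Formula: Mass loss% = ((m_before - m_after) / m_before) * 100
Step 1: Mass loss = 1.936 - 1.856 = 0.08 g
Step 2: Ratio = 0.08 / 1.936 = 0.0413223
Step 3: Mass loss% = 0.0413223 * 100 = 4.13223% ≈ 4.13%

4.13%


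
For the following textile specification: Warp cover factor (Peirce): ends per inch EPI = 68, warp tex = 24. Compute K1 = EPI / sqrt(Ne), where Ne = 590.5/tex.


Formula: K1 = EPI / sqrt(Ne), with Ne = 590.5 / tex_warp
Step 1: Ne = 590.5 / 24 = 24.604
Step 2: sqrt(Ne) = sqrt(24.604) = 4.9602
Step 3: K1 = 68 / 4.9602 = 13.7

13.7


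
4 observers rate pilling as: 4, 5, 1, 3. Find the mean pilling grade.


Formula: Mean = sum / count
Sum = 4 + 5 + 1 + 3 = 13
Mean = 13 / 4 = 3.3

3.3


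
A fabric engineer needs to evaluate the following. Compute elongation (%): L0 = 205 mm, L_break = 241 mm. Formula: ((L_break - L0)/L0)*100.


Formula: Elongation (%) = ((L_break - L0) / L0) * 100
Step 1: Extension = 241 - 205 = 36 mm
Step 2: Elongation = (36 / 205) * 100
Step 3: Elongation = 0.17561 * 100 = 17.561% ≈ 17.6%

17.6%


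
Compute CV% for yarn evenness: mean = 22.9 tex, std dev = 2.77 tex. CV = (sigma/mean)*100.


Formula: CV% = (standard deviation / mean) * 100
Step 1: Ratio = 2.77 / 22.9 = 0.120961
Step 2: CV% = 0.120961 * 100 = 12.0961% ≈ 12.1%

12.1%


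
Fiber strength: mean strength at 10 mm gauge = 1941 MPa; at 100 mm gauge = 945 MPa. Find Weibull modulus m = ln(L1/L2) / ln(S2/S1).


Formula: m = ln(L1/L2) / ln(S2/S1)
Step 1: ln(L1/L2) = ln(10/100) = -2.30259
Step 2: S2/S1 = 945/1941 = 0.48686
Step 3: ln(S2/S1) = ln(0.48686) = -0.71978
Step 4: m = -2.30259 / -0.71978 = 3.20

3.20 (Weibull m)


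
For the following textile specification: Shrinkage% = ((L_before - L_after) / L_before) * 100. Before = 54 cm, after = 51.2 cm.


Formula: Shrinkage% = ((L_before - L_after) / L_before) * 100
Step 1: Shrinkage = 54 - 51.2 = 2.8 cm
Step 2: Shrinkage% = (2.8 / 54) * 100
Step 3: Shrinkage% = 0.051852 * 100 = 5.1852% ≈ 5.2%

5.2%


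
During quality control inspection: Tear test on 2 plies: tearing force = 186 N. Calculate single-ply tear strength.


Formula: Per-ply strength = Total force / Number of plies
Per-ply = 186 N / 2
Per-ply = 93 N

93 N


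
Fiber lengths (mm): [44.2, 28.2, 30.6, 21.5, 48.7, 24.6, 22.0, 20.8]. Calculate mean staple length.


Formula: Mean = sum of lengths / count
Sum = 44.2 + 28.2 + 30.6 + 21.5 + 48.7 + 24.6 + 22.0 + 20.8
Sum = 240.6 mm
Mean = 240.6 / 8 = 30.08 mm

30.08 mm


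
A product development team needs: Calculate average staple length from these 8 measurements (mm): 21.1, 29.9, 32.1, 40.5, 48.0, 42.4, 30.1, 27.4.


Formula: Mean = sum of lengths / count
Sum = 21.1 + 29.9 + 32.1 + 40.5 + 48.0 + 42.4 + 30.1 + 27.4
Sum = 271.5 mm
Mean = 271.5 / 8 = 33.94 mm

33.94 mm


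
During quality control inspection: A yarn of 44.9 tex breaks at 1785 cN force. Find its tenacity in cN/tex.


Formula: Tenacity = Breaking force / Linear density
Tenacity = 1785 cN / 44.9 tex
Tenacity = 39.76 cN/tex

39.76 cN/tex


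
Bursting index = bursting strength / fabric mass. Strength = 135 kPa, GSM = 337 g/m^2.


Formula: Bursting Index = Bursting Strength / Fabric GSM
BI = 135 kPa / 337 g/m^2
BI = 0.401 kPa/(g/m^2)

0.401 kPa/(g/m^2)


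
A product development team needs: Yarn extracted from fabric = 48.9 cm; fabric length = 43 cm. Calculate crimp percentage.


Formula: Crimp% = ((L_yarn - L_fabric) / L_fabric) * 100
Step 1: Extension = 48.9 - 43 = 5.9 cm
Step 2: Crimp% = (5.9 / 43) * 100
Step 3: Crimp% = 0.137209 * 100 = 13.7209% ≈ 13.7%

13.7%


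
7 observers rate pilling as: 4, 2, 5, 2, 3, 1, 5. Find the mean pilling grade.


Formula: Mean = sum / count
Sum = 4 + 2 + 5 + 2 + 3 + 1 + 5 = 22
Mean = 22 / 7 = 3.1

3.1


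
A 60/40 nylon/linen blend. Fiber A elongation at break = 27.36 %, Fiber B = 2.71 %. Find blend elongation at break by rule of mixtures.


Formula: Blend property = (fraction_A * property_A) + (fraction_B * property_B)
Step 1: Contribution A = 60/100 * 27.36 % = 16.416 %
Step 2: Contribution B = 40/100 * 2.71 % = 1.084 %
Step 3: Blend elongation at break = 16.416 + 1.084 = 17.5 %

17.5 %


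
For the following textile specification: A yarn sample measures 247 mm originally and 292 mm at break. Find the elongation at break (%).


Formula: Elongation (%) = ((L_break - L0) / L0) * 100
Step 1: Extension = 292 - 247 = 45 mm
Step 2: Elongation = (45 / 247) * 100
Step 3: Elongation = 0.182186 * 100 = 18.2186% ≈ 18.2%

18.2%


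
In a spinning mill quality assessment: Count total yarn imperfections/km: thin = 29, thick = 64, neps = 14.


Formula: Total = thin places + thick places + neps
Total = 29 + 64 + 14
Total = 107 imperfections/km

107 imperfections/km


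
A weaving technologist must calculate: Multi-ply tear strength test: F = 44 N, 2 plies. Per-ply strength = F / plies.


Formula: Per-ply strength = Total force / Number of plies
Per-ply = 44 N / 2
Per-ply = 22 N

22 N


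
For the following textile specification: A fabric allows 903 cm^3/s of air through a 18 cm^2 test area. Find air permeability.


Formula: Air Permeability = Airflow / Test Area
AP = 903 cm^3/s / 18 cm^2
AP = 50.2 cm^3/s/cm^2

50.2 cm^3/s/cm^2


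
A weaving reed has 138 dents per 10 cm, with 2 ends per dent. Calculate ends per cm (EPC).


Formula: EPC = (dents per 10 cm * ends per dent) / 10
Step 1: Total ends per 10 cm = 138 * 2 = 276
Step 2: EPC = 276 / 10 = 27.6 ends/cm

27.6 ends/cm


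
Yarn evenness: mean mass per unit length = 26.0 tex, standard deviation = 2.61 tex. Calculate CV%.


Formula: CV% = (standard deviation / mean) * 100
Step 1: Ratio = 2.61 / 26.0 = 0.100385
Step 2: CV% = 0.100385 * 100 = 10.0385% ≈ 10.0%

10.0%


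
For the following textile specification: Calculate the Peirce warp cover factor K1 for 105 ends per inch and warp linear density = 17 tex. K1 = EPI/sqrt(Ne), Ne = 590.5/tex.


Formula: K1 = EPI / sqrt(Ne), with Ne = 590.5 / tex_warp
Step 1: Ne = 590.5 / 17 = 34.735
Step 2: sqrt(Ne) = sqrt(34.735) = 5.8936
Step 3: K1 = 105 / 5.8936 = 17.8

17.8


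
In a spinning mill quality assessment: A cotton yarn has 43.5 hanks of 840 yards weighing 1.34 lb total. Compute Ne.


Formula: Ne = hanks / mass_lb
Substituting: Ne = 43.5 / 1.34
Ne = 32.5

32.5 Ne


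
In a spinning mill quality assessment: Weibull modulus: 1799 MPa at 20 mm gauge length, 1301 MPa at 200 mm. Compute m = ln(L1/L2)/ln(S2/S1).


Formula: m = ln(L1/L2) / ln(S2/S1)
Step 1: ln(L1/L2) = ln(20/200) = -2.30259
Step 2: S2/S1 = 1301/1799 = 0.72318
Step 3: ln(S2/S1) = ln(0.72318) = -0.32410
Step 4: m = -2.30259 / -0.32410 = 7.10

7.10 (Weibull m)


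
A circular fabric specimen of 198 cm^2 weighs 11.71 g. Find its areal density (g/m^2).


Formula: GSM = mass_g / area_m2
Step 1: Convert area: 198 cm^2 = 198 / 10000 = 0.0198 m^2
Step 2: GSM = 11.71 g / 0.0198 m^2 = 591.4 g/m^2

591.4 g/m^2


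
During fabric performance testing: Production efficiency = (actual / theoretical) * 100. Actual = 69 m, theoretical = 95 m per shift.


Formula: Efficiency% = (Actual output / Theoretical output) * 100
Efficiency% = (69 / 95) * 100
Efficiency% = 0.726316 * 100 = 72.6316% ≈ 72.6%

72.6%


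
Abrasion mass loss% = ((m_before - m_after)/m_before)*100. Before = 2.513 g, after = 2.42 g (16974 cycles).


Formula: Mass loss% = ((m_before - m_after) / m_before) * 100
Step 1: Mass loss = 2.513 - 2.42 = 0.093 g
Step 2: Ratio = 0.093 / 2.513 = 0.0370076
Step 3: Mass loss% = 0.0370076 * 100 = 3.70076% ≈ 3.70%

3.70%


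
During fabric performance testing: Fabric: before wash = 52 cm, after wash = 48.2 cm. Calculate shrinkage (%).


Formula: Shrinkage% = ((L_before - L_after) / L_before) * 100
Step 1: Shrinkage = 52 - 48.2 = 3.8 cm
Step 2: Shrinkage% = (3.8 / 52) * 100
Step 3: Shrinkage% = 0.073077 * 100 = 7.3077% ≈ 7.3%

7.3%


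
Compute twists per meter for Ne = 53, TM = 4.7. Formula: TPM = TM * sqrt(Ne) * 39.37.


Formula: TPM = TM * sqrt(Ne) * 39.37
Step 1: sqrt(Ne) = sqrt(53) = 7.2801
Step 2: TM * sqrt(Ne) = 4.7 * 7.2801 = 34.2165
Step 3: TPM = 34.2165 * 39.37 = 1347 twists/m

1347 twists/m


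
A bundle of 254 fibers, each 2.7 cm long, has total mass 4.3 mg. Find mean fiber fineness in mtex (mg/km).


Formula: fineness (mtex) = mass (mg) / total length (km) = (mass_mg / total_length_m) * 1000
Step 1: Convert fiber length: 2.7 cm = 0.027 m
Step 2: Total fiber length = 254 * 0.027 = 6.858 m
Step 3: Linear density = 4.3 mg / 6.858 m = 0.6270 mg/m
Step 4: fineness = 0.6270 * 1000 = 627.0 mtex

627.0 mtex


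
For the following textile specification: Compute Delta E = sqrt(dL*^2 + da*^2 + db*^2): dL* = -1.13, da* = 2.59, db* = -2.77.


Formula: Delta E = sqrt(dL*^2 + da*^2 + db*^2)
Step 1: dL*^2 = (-1.13)^2 = 1.2769
Step 2: da*^2 = 2.59^2 = 6.7081
Step 3: db*^2 = (-2.77)^2 = 7.6729
Step 4: Sum = 1.2769 + 6.7081 + 7.6729 = 15.6579
Step 5: Delta E = sqrt(15.6579) = 3.96

3.96 Delta E


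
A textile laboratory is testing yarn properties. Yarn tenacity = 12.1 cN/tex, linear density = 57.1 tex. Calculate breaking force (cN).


Formula: Breaking force = Tenacity * Linear density
F = 12.1 cN/tex * 57.1 tex
F = 690.91 cN

690.91 cN


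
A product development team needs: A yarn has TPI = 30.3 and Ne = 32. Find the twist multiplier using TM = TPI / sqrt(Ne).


Formula: TM = TPI / sqrt(Ne)
Step 1: sqrt(Ne) = sqrt(32) = 5.6569
Step 2: TM = 30.3 / 5.6569 = 5.36

5.36 TM


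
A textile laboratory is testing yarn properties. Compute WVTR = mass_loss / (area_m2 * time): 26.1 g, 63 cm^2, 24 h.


Formula: WVTR = mass_loss / (area * time)
Step 1: Convert area: 63 cm^2 = 0.0063 m^2
Step 2: WVTR = 26.1 g / (0.0063 m^2 * 24 h)
Step 3: WVTR = 26.1 / 0.1512 = 172.6 g/m^2/h

172.6 g/m^2/h


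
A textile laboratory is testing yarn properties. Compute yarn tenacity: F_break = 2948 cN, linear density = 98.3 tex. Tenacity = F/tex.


Formula: Tenacity = Breaking force / Linear density
Tenacity = 2948 cN / 98.3 tex
Tenacity = 29.99 cN/tex

29.99 cN/tex


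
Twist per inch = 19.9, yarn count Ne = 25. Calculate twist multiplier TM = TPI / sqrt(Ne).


Formula: TM = TPI / sqrt(Ne)
Step 1: sqrt(Ne) = sqrt(25) = 5
Step 2: TM = 19.9 / 5 = 3.98

3.98 TM


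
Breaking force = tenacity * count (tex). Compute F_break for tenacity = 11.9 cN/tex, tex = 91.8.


Formula: Breaking force = Tenacity * Linear density
F = 11.9 cN/tex * 91.8 tex
F = 1092.42 cN

1092.42 cN


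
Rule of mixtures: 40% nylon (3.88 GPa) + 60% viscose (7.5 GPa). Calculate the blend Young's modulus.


Formula: Blend property = (fraction_A * property_A) + (fraction_B * property_B)
Step 1: Contribution A = 40/100 * 3.88 GPa = 1.552 GPa
Step 2: Contribution B = 60/100 * 7.5 GPa = 4.5 GPa
Step 3: Blend Young's modulus = 1.552 + 4.5 = 6.052 GPa

6.052 GPa


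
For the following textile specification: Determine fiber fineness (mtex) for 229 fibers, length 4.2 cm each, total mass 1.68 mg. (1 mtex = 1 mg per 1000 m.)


Formula: fineness (mtex) = mass (mg) / total length (km) = (mass_mg / total_length_m) * 1000
Step 1: Convert fiber length: 4.2 cm = 0.042 m
Step 2: Total fiber length = 229 * 0.042 = 9.618 m
Step 3: Linear density = 1.68 mg / 9.618 m = 0.1747 mg/m
Step 4: fineness = 0.1747 * 1000 = 174.7 mtex

174.7 mtex


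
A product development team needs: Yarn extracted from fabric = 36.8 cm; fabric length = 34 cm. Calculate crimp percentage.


Formula: Crimp% = ((L_yarn - L_fabric) / L_fabric) * 100
Step 1: Extension = 36.8 - 34 = 2.8 cm
Step 2: Crimp% = (2.8 / 34) * 100
Step 3: Crimp% = 0.082353 * 100 = 8.2353% ≈ 8.2%

8.2%


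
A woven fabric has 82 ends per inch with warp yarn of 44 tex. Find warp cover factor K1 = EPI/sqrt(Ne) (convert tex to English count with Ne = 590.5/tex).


Formula: K1 = EPI / sqrt(Ne), with Ne = 590.5 / tex_warp
Step 1: Ne = 590.5 / 44 = 13.42
Step 2: sqrt(Ne) = sqrt(13.42) = 3.6633
Step 3: K1 = 82 / 3.6633 = 22.4

22.4


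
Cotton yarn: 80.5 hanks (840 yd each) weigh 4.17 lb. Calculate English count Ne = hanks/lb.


Formula: Ne = hanks / mass_lb
Substituting: Ne = 80.5 / 4.17
Ne = 19.3

19.3 Ne


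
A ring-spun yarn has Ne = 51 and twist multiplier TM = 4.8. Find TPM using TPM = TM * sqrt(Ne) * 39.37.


Formula: TPM = TM * sqrt(Ne) * 39.37
Step 1: sqrt(Ne) = sqrt(51) = 7.1414
Step 2: TM * sqrt(Ne) = 4.8 * 7.1414 = 34.2787
Step 3: TPM = 34.2787 * 39.37 = 1350 twists/m

1350 twists/m


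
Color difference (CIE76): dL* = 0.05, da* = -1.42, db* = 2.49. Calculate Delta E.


Formula: Delta E = sqrt(dL*^2 + da*^2 + db*^2)
Step 1: dL*^2 = 0.05^2 = 0.0025
Step 2: da*^2 = (-1.42)^2 = 2.0164
Step 3: db*^2 = 2.49^2 = 6.2001
Step 4: Sum = 0.0025 + 2.0164 + 6.2001 = 8.219
Step 5: Delta E = sqrt(8.219) = 2.87

2.87 Delta E


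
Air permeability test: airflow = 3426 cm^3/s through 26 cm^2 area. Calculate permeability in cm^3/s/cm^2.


Formula: Air Permeability = Airflow / Test Area
AP = 3426 cm^3/s / 26 cm^2
AP = 131.8 cm^3/s/cm^2

131.8 cm^3/s/cm^2


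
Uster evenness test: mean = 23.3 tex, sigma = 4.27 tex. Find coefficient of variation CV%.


Formula: CV% = (standard deviation / mean) * 100
Step 1: Ratio = 4.27 / 23.3 = 0.183262
Step 2: CV% = 0.183262 * 100 = 18.3262% ≈ 18.3%

18.3%


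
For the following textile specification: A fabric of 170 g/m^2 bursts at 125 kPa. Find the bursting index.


Formula: Bursting Index = Bursting Strength / Fabric GSM
BI = 125 kPa / 170 g/m^2
BI = 0.735 kPa/(g/m^2)

0.735 kPa/(g/m^2)


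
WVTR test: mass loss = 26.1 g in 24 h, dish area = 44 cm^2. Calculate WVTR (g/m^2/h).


Formula: WVTR = mass_loss / (area * time)
Step 1: Convert area: 44 cm^2 = 0.0044 m^2
Step 2: WVTR = 26.1 g / (0.0044 m^2 * 24 h)
Step 3: WVTR = 26.1 / 0.1056 = 247.2 g/m^2/h

247.2 g/m^2/h


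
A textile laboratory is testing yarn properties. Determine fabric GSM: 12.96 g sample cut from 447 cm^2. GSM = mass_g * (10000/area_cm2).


Formula: GSM = mass_g / area_m2
Step 1: Convert area: 447 cm^2 = 447 / 10000 = 0.0447 m^2
Step 2: GSM = 12.96 g / 0.0447 m^2 = 289.9 g/m^2

289.9 g/m^2


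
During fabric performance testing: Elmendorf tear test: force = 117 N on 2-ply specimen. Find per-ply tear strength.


Formula: Per-ply strength = Total force / Number of plies
Per-ply = 117 N / 2
Per-ply = 58.5 N

58.5 N


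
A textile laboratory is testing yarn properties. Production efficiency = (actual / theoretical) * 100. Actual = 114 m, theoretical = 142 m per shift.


Formula: Efficiency% = (Actual output / Theoretical output) * 100
Efficiency% = (114 / 142) * 100
Efficiency% = 0.802817 * 100 = 80.2817% ≈ 80.3%

80.3%


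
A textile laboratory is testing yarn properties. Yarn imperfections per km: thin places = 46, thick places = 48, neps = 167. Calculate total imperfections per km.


Formula: Total = thin places + thick places + neps
Total = 46 + 48 + 167
Total = 261 imperfections/km

261 imperfections/km


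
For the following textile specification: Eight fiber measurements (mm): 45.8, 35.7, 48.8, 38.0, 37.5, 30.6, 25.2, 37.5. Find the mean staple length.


Formula: Mean = sum of lengths / count
Sum = 45.8 + 35.7 + 48.8 + 38.0 + 37.5 + 30.6 + 25.2 + 37.5
Sum = 299.1 mm
Mean = 299.1 / 8 = 37.39 mm

37.39 mm


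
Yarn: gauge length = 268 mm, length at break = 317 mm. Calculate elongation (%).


Formula: Elongation (%) = ((L_break - L0) / L0) * 100
Step 1: Extension = 317 - 268 = 49 mm
Step 2: Elongation = (49 / 268) * 100
Step 3: Elongation = 0.182836 * 100 = 18.2836% ≈ 18.3%

18.3%


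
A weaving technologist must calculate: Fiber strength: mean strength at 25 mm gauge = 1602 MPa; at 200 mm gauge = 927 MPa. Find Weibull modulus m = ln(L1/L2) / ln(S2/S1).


Formula: m = ln(L1/L2) / ln(S2/S1)
Step 1: ln(L1/L2) = ln(25/200) = -2.07944
Step 2: S2/S1 = 927/1602 = 0.57865
Step 3: ln(S2/S1) = ln(0.57865) = -0.54706
Step 4: m = -2.07944 / -0.54706 = 3.80

3.80 (Weibull m)


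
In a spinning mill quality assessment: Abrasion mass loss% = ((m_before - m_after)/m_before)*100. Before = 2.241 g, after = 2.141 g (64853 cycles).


Formula: Mass loss% = ((m_before - m_after) / m_before) * 100
Step 1: Mass loss = 2.241 - 2.141 = 0.1 g
Step 2: Ratio = 0.1 / 2.241 = 0.0446229
Step 3: Mass loss% = 0.0446229 * 100 = 4.46229% ≈ 4.46%

4.46%


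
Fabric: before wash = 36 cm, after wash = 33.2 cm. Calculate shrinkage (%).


Formula: Shrinkage% = ((L_before - L_after) / L_before) * 100
Step 1: Shrinkage = 36 - 33.2 = 2.8 cm
Step 2: Shrinkage% = (2.8 / 36) * 100
Step 3: Shrinkage% = 0.077778 * 100 = 7.7778% ≈ 7.8%

7.8%


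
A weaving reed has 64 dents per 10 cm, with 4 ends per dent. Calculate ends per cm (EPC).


Formula: EPC = (dents per 10 cm * ends per dent) / 10
Step 1: Total ends per 10 cm = 64 * 4 = 256
Step 2: EPC = 256 / 10 = 25.6 ends/cm

25.6 ends/cm


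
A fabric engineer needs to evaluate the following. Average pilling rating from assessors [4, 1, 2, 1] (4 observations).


Formula: Mean = sum / count
Sum = 4 + 1 + 2 + 1 = 8
Mean = 8 / 4 = 2.0

2.0


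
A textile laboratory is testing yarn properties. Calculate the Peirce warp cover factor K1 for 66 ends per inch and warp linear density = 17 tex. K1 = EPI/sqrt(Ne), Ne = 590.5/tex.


Formula: K1 = EPI / sqrt(Ne), with Ne = 590.5 / tex_warp
Step 1: Ne = 590.5 / 17 = 34.735
Step 2: sqrt(Ne) = sqrt(34.735) = 5.8936
Step 3: K1 = 66 / 5.8936 = 11.2

11.2


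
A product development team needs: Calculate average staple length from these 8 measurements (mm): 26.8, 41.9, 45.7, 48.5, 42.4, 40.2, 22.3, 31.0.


Formula: Mean = sum of lengths / count
Sum = 26.8 + 41.9 + 45.7 + 48.5 + 42.4 + 40.2 + 22.3 + 31.0
Sum = 298.8 mm
Mean = 298.8 / 8 = 37.35 mm

37.35 mm


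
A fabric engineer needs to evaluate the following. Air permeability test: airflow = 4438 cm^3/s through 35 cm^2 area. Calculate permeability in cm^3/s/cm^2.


Formula: Air Permeability = Airflow / Test Area
AP = 4438 cm^3/s / 35 cm^2
AP = 126.8 cm^3/s/cm^2

126.8 cm^3/s/cm^2


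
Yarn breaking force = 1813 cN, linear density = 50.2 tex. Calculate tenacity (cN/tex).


Formula: Tenacity = Breaking force / Linear density
Tenacity = 1813 cN / 50.2 tex
Tenacity = 36.12 cN/tex

36.12 cN/tex


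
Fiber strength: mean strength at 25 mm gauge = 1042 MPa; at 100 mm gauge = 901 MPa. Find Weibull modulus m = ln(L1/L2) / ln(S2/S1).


Formula: m = ln(L1/L2) / ln(S2/S1)
Step 1: ln(L1/L2) = ln(25/100) = -1.38629
Step 2: S2/S1 = 901/1042 = 0.86468
Step 3: ln(S2/S1) = ln(0.86468) = -0.14540
Step 4: m = -1.38629 / -0.14540 = 9.53

9.53 (Weibull m)


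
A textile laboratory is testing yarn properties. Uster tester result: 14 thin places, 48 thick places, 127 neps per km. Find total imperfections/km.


Formula: Total = thin places + thick places + neps
Total = 14 + 48 + 127
Total = 189 imperfections/km

189 imperfections/km


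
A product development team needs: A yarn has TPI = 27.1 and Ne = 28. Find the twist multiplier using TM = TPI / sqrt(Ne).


Formula: TM = TPI / sqrt(Ne)
Step 1: sqrt(Ne) = sqrt(28) = 5.2915
Step 2: TM = 27.1 / 5.2915 = 5.12

5.12 TM


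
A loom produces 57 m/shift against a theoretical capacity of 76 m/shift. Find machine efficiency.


Formula: Efficiency% = (Actual output / Theoretical output) * 100
Efficiency% = (57 / 76) * 100
Efficiency% = 0.75 * 100 = 75.0%

75.0%
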